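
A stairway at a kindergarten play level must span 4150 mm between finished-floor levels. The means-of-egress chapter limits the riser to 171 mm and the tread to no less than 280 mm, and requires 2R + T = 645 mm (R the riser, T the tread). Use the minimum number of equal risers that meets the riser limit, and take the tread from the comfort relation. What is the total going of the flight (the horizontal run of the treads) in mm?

4150 / 171 = 24.269 → round up to 25 risers.
R = 4150 ÷ 25 = 166 mm.
From 2R + T = 645: T = 645 − 332 = 313 mm.
25 risers give 24 treads; going = 24 × 313 = 7512 mm.

7512 mm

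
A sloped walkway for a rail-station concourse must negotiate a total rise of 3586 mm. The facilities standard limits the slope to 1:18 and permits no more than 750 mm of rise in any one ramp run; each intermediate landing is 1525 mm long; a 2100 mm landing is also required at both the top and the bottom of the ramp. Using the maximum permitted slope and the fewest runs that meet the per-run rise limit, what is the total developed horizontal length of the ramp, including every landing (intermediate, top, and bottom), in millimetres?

74848 mm

⌈3586/750⌉ = 5 ramp runs. That means 4 intermediate landings.
Horizontal run for 3586 mm of rise at 1:18 is 3586 × 18 = 64548 mm.
Intermediate landings: 4 × 1525 = 6100 mm.
Top and bottom landings: 2 × 2100 = 4200 mm.
Total = 64548 + 6100 + 4200 = 74848 mm.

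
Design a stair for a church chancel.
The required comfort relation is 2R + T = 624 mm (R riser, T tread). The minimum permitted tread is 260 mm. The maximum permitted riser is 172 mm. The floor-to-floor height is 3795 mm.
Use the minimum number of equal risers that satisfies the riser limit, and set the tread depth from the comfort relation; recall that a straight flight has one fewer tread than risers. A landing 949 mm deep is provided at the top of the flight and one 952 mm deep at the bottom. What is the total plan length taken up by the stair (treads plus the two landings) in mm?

8369 mm

3795 / 172 = 22.06, so 23 risers are needed.
R = 3795 ÷ 23 = 165 mm.
T = 624 − 2·165 = 294 mm, which satisfies the 260 mm minimum.
Treads = 23 − 1 = 22; going = 22 × 294 = 6468 mm.
Enclosure = 6468 + 949 + 952 = 8369 mm.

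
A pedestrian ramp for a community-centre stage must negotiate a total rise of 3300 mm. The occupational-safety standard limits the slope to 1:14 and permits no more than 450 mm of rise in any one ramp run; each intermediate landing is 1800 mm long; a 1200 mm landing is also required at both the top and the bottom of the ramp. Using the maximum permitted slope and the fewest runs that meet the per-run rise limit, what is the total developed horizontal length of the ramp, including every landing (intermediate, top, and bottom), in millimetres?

61200 mm

At most 450 each: 3300/450 = 7.33, giving 8 ramp runs. That means 7 intermediate landings.
Horizontal run for 3300 mm of rise at 1:14 is 3300 × 14 = 46200 mm.
7 intermediate landings contribute 7 × 1800 = 12600 mm.
Top and bottom landings: 2 × 1200 = 2400 mm.
Total = 46200 + 12600 + 2400 = 61200 mm.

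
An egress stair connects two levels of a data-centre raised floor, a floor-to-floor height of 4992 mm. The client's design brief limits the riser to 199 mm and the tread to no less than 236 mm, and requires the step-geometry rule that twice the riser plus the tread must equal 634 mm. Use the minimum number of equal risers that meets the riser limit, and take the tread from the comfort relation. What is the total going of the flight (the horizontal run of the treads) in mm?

4992 / 199 = 25.09, so 26 risers are needed.
R = 4992 ÷ 26 = 192 mm.
T = 634 − 2·192 = 250 mm, which satisfies the 236 mm minimum.
26 risers give 25 treads; going = 25 × 250 = 6250 mm.

6250 mm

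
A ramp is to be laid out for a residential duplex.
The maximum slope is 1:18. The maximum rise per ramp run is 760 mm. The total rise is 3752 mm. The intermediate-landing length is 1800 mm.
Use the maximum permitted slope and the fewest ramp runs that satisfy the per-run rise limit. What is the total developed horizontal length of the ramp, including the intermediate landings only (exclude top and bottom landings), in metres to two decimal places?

At most 760 each: 3752/760 = 4.94, giving 5 ramp runs. That means 4 intermediate landings.
Horizontal run for 3752 mm of rise at 1:18 is 3752 × 18 = 67536 mm.
4 intermediate landings contribute 4 × 1800 = 7200 mm.
Total developed length = 67536 + 7200 = 74736 mm.
= 74.74 m.

74.74 m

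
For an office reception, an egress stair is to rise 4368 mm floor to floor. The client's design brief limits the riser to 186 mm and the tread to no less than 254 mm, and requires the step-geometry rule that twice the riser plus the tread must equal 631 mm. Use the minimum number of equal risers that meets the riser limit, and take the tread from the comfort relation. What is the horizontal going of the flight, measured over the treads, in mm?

6141 mm

At most 186 each: 4368/186 = 23.48, giving 24 risers.
R = 4368 ÷ 24 = 182 mm.
T = 631 − 2·182 = 267 mm, which satisfies the 254 mm minimum.
Treads = 24 − 1 = 23; going = 23 × 267 = 6141 mm.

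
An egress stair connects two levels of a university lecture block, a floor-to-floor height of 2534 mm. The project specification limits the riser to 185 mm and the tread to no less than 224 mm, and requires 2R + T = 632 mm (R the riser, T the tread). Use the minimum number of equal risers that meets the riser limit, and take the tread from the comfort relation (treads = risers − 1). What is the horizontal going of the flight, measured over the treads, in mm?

⌈2534/185⌉ = 14 risers.
Each riser is 2534/14 = 181 mm (≤ 185 mm).
T = 632 − 2·181 = 270 mm, which satisfies the 224 mm minimum.
Going = (14 − 1) × 270 = 3510 mm.

3510 mm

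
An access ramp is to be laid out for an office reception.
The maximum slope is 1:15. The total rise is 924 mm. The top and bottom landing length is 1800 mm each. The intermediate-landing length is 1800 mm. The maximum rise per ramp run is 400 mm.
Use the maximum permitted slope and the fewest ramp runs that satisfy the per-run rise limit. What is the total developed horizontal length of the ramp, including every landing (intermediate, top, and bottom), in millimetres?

924 / 400 = 2.31, so 3 ramp runs are needed. That means 2 intermediate landings.
Horizontal run for 924 mm of rise at 1:15 is 924 × 15 = 13860 mm.
2 intermediate landings contribute 2 × 1800 = 3600 mm.
Top and bottom landings: 2 × 1800 = 3600 mm.
Total = 13860 + 3600 + 3600 = 21060 mm.

21060 mm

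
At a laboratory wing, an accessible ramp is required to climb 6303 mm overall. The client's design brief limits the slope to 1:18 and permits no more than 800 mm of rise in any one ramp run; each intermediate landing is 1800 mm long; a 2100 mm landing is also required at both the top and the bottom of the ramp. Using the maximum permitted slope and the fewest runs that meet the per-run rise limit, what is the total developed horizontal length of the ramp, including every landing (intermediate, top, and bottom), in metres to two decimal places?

130.25 m

At most 800 each: 6303/800 = 7.88, giving 8 ramp runs. That means 7 intermediate landings.
Horizontal run for 6303 mm of rise at 1:18 is 6303 × 18 = 113454 mm.
7 intermediate landings contribute 7 × 1800 = 12600 mm.
Top and bottom landings: 2 × 2100 = 4200 mm.
Total = 113454 + 12600 + 4200 = 130254 mm.
= 130.25 m.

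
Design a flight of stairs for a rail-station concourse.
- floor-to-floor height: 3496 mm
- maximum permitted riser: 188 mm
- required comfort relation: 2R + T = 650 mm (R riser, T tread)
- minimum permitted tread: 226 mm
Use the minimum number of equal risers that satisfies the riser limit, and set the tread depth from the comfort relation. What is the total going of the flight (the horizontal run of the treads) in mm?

⌈3496/188⌉ = 19 risers.
Riser R = 3496 / 19 = 184 mm, within the 188 mm limit.
T = 650 − 2·184 = 282 mm, which satisfies the 226 mm minimum.
19 risers give 18 treads; going = 18 × 282 = 5076 mm.

5076 mm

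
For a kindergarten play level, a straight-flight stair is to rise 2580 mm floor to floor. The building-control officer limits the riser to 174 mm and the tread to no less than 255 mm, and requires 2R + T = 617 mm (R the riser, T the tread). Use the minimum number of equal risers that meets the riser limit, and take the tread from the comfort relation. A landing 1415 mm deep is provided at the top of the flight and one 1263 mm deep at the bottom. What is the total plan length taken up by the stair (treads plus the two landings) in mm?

⌈2580/174⌉ = 15 risers.
Riser R = 2580 / 15 = 172 mm, within the 174 mm limit.
Tread T = 617 − 2 × 172 = 273 mm (≥ 255 mm).
15 risers give 14 treads; going = 14 × 273 = 3822 mm.
Add landings: 3822 + 1415 + 1263 = 6500 mm.

6500 mm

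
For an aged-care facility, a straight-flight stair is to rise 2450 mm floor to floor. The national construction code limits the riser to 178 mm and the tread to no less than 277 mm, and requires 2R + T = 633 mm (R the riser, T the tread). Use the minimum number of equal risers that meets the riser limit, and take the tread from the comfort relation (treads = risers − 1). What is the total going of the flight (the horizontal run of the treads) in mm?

2450 / 178 = 13.764 → round up to 14 risers.
Riser R = 2450 / 14 = 175 mm, within the 178 mm limit.
T = 633 − 2·175 = 283 mm, which satisfies the 277 mm minimum.
14 risers give 13 treads; going = 13 × 283 = 3679 mm.

3679 mm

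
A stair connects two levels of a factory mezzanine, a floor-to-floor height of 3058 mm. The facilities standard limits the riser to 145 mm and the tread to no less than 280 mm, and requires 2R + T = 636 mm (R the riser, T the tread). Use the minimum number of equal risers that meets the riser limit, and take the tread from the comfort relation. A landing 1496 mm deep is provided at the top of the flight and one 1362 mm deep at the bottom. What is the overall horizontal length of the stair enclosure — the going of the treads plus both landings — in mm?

10376 mm

⌈3058/145⌉ = 22 risers.
Riser R = 3058 / 22 = 139 mm, within the 145 mm limit.
From 2R + T = 636: T = 636 − 278 = 358 mm.
22 risers give 21 treads; going = 21 × 358 = 7518 mm.
Add landings: 7518 + 1496 + 1362 = 10376 mm.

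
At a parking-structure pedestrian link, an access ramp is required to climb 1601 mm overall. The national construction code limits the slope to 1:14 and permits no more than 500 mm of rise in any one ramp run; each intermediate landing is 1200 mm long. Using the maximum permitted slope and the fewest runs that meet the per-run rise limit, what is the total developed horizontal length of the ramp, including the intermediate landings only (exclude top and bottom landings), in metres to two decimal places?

26.01 m

1601 / 500 = 3.202 → round up to 4 ramp runs. That means 3 intermediate landings.
Horizontal run for 1601 mm of rise at 1:14 is 1601 × 14 = 22414 mm.
Intermediate landings: 3 × 1200 = 3600 mm.
Developed length = 22414 + 3600 = 26014 mm.
= 26.01 m.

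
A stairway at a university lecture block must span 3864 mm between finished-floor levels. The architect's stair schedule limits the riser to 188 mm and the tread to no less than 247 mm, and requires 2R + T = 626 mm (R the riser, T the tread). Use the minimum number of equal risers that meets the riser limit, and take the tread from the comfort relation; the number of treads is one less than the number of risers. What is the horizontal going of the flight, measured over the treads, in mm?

3864 / 188 = 20.55, so 21 risers are needed.
Each riser is 3864/21 = 184 mm (≤ 188 mm).
T = 626 − 2·184 = 258 mm, which satisfies the 247 mm minimum.
Going = (21 − 1) × 258 = 5160 mm.

5160 mm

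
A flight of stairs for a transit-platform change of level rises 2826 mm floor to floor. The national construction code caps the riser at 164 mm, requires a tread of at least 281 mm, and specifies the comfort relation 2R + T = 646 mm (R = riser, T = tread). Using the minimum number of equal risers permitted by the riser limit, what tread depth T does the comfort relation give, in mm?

332 mm

2826 / 164 = 17.23, so 18 risers are needed.
Riser R = 2826 / 18 = 157 mm, within the 164 mm limit.
T = 646 − 2·157 = 332 mm, which satisfies the 281 mm minimum.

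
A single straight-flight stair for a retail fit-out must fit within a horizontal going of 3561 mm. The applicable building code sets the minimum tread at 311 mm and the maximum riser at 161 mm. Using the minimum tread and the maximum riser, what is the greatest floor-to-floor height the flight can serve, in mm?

3561 / 311 = 11.45, so 11 treads fit.
Risers = treads + 1 = 12.
Maximum height = 12 × 161 = 1932 mm.

1932 mm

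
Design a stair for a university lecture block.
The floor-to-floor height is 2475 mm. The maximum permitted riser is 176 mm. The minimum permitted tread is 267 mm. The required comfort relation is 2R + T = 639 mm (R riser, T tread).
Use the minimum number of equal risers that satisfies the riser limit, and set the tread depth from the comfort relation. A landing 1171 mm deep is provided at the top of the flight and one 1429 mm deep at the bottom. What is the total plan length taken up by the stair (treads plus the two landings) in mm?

2475 / 176 = 14.06, so 15 risers are needed.
R = 2475 ÷ 15 = 165 mm.
From 2R + T = 639: T = 639 − 330 = 309 mm.
15 risers give 14 treads; going = 14 × 309 = 4326 mm.
Enclosure = 4326 + 1171 + 1429 = 6926 mm.

6926 mm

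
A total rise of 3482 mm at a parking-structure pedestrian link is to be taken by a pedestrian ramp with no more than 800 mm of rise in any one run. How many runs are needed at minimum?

3482 / 800 = 4.353 → round up to 5 ramp runs.

5 runs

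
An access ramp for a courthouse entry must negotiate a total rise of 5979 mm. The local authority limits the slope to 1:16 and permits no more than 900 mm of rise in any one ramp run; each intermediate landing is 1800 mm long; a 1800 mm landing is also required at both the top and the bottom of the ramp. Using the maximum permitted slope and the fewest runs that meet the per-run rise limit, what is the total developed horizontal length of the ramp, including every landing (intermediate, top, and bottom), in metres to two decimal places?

⌈5979/900⌉ = 7 ramp runs. That means 6 intermediate landings.
Horizontal run for 5979 mm of rise at 1:16 is 5979 × 16 = 95664 mm.
Intermediate landings: 6 × 1800 = 10800 mm.
Top and bottom landings: 2 × 1800 = 3600 mm.
Total = 95664 + 10800 + 3600 = 110064 mm.
= 110.06 m.

110.06 m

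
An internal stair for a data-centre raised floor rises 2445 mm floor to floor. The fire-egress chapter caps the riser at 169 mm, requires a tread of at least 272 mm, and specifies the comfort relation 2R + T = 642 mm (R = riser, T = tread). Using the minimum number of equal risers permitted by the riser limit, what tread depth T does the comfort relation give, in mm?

316 mm

At most 169 each: 2445/169 = 14.47, giving 15 risers.
R = 2445 ÷ 15 = 163 mm.
From 2R + T = 642: T = 642 − 326 = 316 mm.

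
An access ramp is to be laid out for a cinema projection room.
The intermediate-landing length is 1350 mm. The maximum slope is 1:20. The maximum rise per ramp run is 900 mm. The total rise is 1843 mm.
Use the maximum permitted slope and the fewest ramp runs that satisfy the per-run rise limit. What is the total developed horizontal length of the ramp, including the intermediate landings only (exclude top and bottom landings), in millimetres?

1843 / 900 = 2.048 → round up to 3 ramp runs. That means 2 intermediate landings.
Horizontal run for 1843 mm of rise at 1:20 is 1843 × 20 = 36860 mm.
2 intermediate landings contribute 2 × 1350 = 2700 mm.
Total developed length = 36860 + 2700 = 39560 mm.

39560 mm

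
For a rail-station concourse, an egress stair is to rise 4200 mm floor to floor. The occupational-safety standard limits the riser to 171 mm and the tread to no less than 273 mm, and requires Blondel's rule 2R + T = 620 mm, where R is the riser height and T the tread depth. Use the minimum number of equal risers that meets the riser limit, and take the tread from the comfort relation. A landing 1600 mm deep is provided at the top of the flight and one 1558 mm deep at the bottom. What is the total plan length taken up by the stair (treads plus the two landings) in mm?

9974 mm

⌈4200/171⌉ = 25 risers.
Each riser is 4200/25 = 168 mm (≤ 171 mm).
Tread T = 620 − 2 × 168 = 284 mm (≥ 273 mm).
Treads = 25 − 1 = 24; going = 24 × 284 = 6816 mm.
Enclosure = 6816 + 1600 + 1558 = 9974 mm.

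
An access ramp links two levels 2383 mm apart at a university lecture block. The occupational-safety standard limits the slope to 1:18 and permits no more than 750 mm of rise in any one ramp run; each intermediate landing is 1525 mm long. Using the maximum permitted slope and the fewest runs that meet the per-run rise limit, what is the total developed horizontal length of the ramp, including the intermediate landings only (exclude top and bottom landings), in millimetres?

47469 mm

At most 750 each: 2383/750 = 3.18, giving 4 ramp runs. That means 3 intermediate landings.
Horizontal run for 2383 mm of rise at 1:18 is 2383 × 18 = 42894 mm.
Intermediate landings: 3 × 1525 = 4575 mm.
Developed length = 42894 + 4575 = 47469 mm.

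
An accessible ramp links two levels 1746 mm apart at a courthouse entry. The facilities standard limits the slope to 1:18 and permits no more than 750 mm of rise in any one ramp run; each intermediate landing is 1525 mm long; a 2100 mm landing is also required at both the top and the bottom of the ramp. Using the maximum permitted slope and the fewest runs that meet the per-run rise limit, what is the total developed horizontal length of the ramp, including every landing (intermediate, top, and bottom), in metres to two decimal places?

38.68 m

⌈1746/750⌉ = 3 ramp runs. That means 2 intermediate landings.
Ramp run (horizontal) at 1:18: 1746 × 18 = 31428 mm.
2 intermediate landings contribute 2 × 1525 = 3050 mm.
Top and bottom landings: 2 × 2100 = 4200 mm.
Total = 31428 + 3050 + 4200 = 38678 mm.
= 38.68 m.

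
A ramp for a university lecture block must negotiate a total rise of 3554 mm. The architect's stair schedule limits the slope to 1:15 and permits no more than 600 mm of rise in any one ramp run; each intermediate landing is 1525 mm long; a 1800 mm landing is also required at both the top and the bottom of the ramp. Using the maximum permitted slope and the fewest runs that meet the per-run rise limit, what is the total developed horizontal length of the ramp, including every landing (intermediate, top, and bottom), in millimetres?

64535 mm

At most 600 each: 3554/600 = 5.92, giving 6 ramp runs. That means 5 intermediate landings.
Horizontal run for 3554 mm of rise at 1:15 is 3554 × 15 = 53310 mm.
Intermediate landings: 5 × 1525 = 7625 mm.
Top and bottom landings: 2 × 1800 = 3600 mm.
Total = 53310 + 7625 + 3600 = 64535 mm.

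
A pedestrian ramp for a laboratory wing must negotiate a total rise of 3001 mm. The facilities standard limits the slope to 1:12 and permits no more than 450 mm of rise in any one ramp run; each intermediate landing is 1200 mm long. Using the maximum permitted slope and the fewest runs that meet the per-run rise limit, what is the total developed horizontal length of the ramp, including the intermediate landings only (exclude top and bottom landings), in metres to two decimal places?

At most 450 each: 3001/450 = 6.67, giving 7 ramp runs. That means 6 intermediate landings.
Horizontal run for 3001 mm of rise at 1:12 is 3001 × 12 = 36012 mm.
6 intermediate landings contribute 6 × 1200 = 7200 mm.
Total developed length = 36012 + 7200 = 43212 mm.
= 43.21 m.

43.21 m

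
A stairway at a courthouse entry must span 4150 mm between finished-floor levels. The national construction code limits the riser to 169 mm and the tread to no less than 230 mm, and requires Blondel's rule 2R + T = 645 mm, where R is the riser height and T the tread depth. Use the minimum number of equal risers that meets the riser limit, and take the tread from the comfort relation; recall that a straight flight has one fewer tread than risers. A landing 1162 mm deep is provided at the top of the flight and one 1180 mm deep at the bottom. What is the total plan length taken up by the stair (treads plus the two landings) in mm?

4150 / 169 = 24.556 → round up to 25 risers.
Riser R = 4150 / 25 = 166 mm, within the 169 mm limit.
Tread T = 645 − 2 × 166 = 313 mm (≥ 230 mm).
Treads = 25 − 1 = 24; going = 24 × 313 = 7512 mm.
Add landings: 7512 + 1162 + 1180 = 9854 mm.

9854 mm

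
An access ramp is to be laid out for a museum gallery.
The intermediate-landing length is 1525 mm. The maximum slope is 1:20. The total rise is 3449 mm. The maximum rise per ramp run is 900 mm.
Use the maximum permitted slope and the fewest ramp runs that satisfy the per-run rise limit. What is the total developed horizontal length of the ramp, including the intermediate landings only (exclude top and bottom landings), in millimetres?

At most 900 each: 3449/900 = 3.83, giving 4 ramp runs. That means 3 intermediate landings.
Horizontal run for 3449 mm of rise at 1:20 is 3449 × 20 = 68980 mm.
Intermediate landings: 3 × 1525 = 4575 mm.
Total developed length = 68980 + 4575 = 73555 mm.

73555 mm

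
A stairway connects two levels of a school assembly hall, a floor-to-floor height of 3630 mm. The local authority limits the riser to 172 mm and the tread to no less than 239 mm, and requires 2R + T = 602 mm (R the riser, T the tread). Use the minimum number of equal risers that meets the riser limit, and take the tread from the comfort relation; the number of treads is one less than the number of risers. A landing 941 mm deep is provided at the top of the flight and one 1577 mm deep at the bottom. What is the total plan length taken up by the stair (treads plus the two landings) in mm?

8230 mm

3630 / 172 = 21.10, so 22 risers are needed.
Each riser is 3630/22 = 165 mm (≤ 172 mm).
From 2R + T = 602: T = 602 − 330 = 272 mm.
Going = (22 − 1) × 272 = 5712 mm.
Add landings: 5712 + 941 + 1577 = 8230 mm.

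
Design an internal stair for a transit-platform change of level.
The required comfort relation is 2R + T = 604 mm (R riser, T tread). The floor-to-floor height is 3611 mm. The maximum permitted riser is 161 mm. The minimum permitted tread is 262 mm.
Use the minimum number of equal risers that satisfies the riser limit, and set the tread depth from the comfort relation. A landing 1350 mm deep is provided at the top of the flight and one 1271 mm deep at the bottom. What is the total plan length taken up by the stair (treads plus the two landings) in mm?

9001 mm

At most 161 each: 3611/161 = 22.43, giving 23 risers.
Riser R = 3611 / 23 = 157 mm, within the 161 mm limit.
T = 604 − 2·157 = 290 mm, which satisfies the 262 mm minimum.
Treads = 23 − 1 = 22; going = 22 × 290 = 6380 mm.
Enclosure = 6380 + 1350 + 1271 = 9001 mm.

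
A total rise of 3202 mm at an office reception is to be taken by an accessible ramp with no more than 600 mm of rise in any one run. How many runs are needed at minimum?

At most 600 each: 3202/600 = 5.34, giving 6 ramp runs.

6 runs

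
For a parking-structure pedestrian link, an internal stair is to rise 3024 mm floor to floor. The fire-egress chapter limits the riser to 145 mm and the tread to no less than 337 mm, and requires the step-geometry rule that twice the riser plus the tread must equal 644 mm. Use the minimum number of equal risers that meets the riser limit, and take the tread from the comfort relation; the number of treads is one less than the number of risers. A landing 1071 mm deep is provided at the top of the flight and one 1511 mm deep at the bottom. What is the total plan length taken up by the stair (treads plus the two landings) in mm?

9702 mm

At most 145 each: 3024/145 = 20.86, giving 21 risers.
R = 3024 ÷ 21 = 144 mm.
From 2R + T = 644: T = 644 − 288 = 356 mm.
Treads = 21 − 1 = 20; going = 20 × 356 = 7120 mm.
Add landings: 7120 + 1071 + 1511 = 9702 mm.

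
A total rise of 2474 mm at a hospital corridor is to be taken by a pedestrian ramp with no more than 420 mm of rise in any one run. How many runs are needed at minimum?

6 runs

⌈2474/420⌉ = 6 ramp runs.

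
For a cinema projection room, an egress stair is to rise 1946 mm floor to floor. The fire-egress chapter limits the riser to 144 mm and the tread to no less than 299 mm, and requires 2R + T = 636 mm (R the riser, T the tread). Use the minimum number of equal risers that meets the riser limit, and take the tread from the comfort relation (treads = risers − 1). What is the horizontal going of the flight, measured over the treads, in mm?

At most 144 each: 1946/144 = 13.51, giving 14 risers.
Each riser is 1946/14 = 139 mm (≤ 144 mm).
Tread T = 636 − 2 × 139 = 358 mm (≥ 299 mm).
14 risers give 13 treads; going = 13 × 358 = 4654 mm.

4654 mm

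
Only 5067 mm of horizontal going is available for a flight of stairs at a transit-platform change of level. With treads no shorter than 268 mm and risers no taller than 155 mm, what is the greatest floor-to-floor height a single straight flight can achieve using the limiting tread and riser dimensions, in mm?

Treads that fit: ⌊5067 / 268⌋ = 18.
Risers = treads + 1 = 19.
Maximum height = 19 × 155 = 2945 mm.

2945 mm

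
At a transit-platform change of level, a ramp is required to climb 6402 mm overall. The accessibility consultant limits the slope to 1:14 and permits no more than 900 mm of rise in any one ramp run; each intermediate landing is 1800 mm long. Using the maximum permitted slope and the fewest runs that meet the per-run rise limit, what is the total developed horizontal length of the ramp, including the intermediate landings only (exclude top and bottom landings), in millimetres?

102228 mm

At most 900 each: 6402/900 = 7.11, giving 8 ramp runs. That means 7 intermediate landings.
Ramp run (horizontal) at 1:14: 6402 × 14 = 89628 mm.
7 intermediate landings contribute 7 × 1800 = 12600 mm.
Total developed length = 89628 + 12600 = 102228 mm.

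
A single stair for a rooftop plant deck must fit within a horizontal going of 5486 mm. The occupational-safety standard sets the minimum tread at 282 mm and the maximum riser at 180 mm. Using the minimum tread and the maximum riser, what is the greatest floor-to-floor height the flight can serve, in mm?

3600 mm

5486 / 282 = 19.45, so 19 treads fit.
Risers = treads + 1 = 20.
Maximum height = 20 × 180 = 3600 mm.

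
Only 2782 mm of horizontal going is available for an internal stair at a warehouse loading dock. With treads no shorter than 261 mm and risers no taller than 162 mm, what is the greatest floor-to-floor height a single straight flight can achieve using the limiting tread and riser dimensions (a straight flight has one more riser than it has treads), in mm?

Treads that fit: ⌊2782 / 261⌋ = 10.
Risers = treads + 1 = 11.
Maximum height = 11 × 162 = 1782 mm.

1782 mm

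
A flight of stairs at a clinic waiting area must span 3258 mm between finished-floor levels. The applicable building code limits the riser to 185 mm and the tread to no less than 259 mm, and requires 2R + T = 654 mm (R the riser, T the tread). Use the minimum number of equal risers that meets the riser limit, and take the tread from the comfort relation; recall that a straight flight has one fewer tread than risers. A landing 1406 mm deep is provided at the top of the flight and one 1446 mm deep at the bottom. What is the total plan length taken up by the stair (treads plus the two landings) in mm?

3258 / 185 = 17.611 → round up to 18 risers.
Riser R = 3258 / 18 = 181 mm, within the 185 mm limit.
Tread T = 654 − 2 × 181 = 292 mm (≥ 259 mm).
18 risers give 17 treads; going = 17 × 292 = 4964 mm.
Add landings: 4964 + 1406 + 1446 = 7816 mm.

7816 mm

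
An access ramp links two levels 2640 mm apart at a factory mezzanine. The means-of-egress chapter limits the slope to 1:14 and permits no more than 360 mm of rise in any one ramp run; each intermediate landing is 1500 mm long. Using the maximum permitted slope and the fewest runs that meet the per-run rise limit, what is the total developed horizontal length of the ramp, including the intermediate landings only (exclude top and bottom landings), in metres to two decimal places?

At most 360 each: 2640/360 = 7.33, giving 8 ramp runs. That means 7 intermediate landings.
Ramp run (horizontal) at 1:14: 2640 × 14 = 36960 mm.
7 intermediate landings contribute 7 × 1500 = 10500 mm.
Total developed length = 36960 + 10500 = 47460 mm.
= 47.46 m.

47.46 m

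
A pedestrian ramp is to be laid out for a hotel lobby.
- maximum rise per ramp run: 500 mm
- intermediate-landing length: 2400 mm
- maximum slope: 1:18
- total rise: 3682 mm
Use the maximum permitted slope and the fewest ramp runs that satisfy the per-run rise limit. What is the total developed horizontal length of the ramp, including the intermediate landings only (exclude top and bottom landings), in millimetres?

83076 mm

At most 500 each: 3682/500 = 7.36, giving 8 ramp runs. That means 7 intermediate landings.
Ramp run (horizontal) at 1:18: 3682 × 18 = 66276 mm.
7 intermediate landings contribute 7 × 2400 = 16800 mm.
Developed length = 66276 + 16800 = 83076 mm.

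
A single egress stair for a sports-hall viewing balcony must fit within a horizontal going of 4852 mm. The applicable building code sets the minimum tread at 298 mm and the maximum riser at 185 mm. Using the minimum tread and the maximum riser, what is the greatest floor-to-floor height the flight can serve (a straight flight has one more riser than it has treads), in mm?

3145 mm

4852 / 298 = 16.28, so 16 treads fit.
Risers = treads + 1 = 17.
Maximum height = 17 × 185 = 3145 mm.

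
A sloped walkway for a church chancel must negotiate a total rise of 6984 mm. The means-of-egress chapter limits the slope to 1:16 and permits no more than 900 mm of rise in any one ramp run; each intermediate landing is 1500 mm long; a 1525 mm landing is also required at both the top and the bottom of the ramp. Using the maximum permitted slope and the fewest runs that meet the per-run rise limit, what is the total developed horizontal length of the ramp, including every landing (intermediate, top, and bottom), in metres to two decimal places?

At most 900 each: 6984/900 = 7.76, giving 8 ramp runs. That means 7 intermediate landings.
Horizontal run for 6984 mm of rise at 1:16 is 6984 × 16 = 111744 mm.
7 intermediate landings contribute 7 × 1500 = 10500 mm.
Top and bottom landings: 2 × 1525 = 3050 mm.
Total = 111744 + 10500 + 3050 = 125294 mm.
= 125.29 m.

125.29 m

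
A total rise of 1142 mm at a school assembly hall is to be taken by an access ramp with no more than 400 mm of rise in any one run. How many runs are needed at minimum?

⌈1142/400⌉ = 3 ramp runs.

3 runs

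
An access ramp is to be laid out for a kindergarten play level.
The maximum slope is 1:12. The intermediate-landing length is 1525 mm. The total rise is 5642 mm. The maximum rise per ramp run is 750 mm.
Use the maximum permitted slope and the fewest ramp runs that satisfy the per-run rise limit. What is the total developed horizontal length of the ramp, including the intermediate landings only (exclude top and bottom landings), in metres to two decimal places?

⌈5642/750⌉ = 8 ramp runs. That means 7 intermediate landings.
Ramp run (horizontal) at 1:12: 5642 × 12 = 67704 mm.
7 intermediate landings contribute 7 × 1525 = 10675 mm.
Total developed length = 67704 + 10675 = 78379 mm.
= 78.38 m.

78.38 m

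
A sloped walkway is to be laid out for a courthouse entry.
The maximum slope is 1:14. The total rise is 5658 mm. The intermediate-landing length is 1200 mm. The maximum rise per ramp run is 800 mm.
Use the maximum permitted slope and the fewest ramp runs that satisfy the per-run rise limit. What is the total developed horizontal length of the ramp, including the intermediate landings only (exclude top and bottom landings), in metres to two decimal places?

⌈5658/800⌉ = 8 ramp runs. That means 7 intermediate landings.
Horizontal run for 5658 mm of rise at 1:14 is 5658 × 14 = 79212 mm.
Intermediate landings: 7 × 1200 = 8400 mm.
Developed length = 79212 + 8400 = 87612 mm.
= 87.61 m.

87.61 m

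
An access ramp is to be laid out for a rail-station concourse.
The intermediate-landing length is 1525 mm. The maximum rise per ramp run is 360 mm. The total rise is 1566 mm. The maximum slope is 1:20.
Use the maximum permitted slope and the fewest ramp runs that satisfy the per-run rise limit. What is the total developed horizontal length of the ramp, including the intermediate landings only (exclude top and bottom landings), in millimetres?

37420 mm

1566 / 360 = 4.35, so 5 ramp runs are needed. That means 4 intermediate landings.
Horizontal run for 1566 mm of rise at 1:20 is 1566 × 20 = 31320 mm.
Intermediate landings: 4 × 1525 = 6100 mm.
Developed length = 31320 + 6100 = 37420 mm.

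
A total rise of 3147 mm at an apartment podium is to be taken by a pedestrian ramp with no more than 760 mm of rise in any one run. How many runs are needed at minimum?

3147 / 760 = 4.14, so 5 ramp runs are needed.

5 runs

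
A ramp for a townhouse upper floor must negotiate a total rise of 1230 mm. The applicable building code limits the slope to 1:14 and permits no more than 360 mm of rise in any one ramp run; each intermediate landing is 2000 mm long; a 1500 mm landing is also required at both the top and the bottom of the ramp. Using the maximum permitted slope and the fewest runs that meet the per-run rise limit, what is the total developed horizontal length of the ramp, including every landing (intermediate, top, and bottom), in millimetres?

⌈1230/360⌉ = 4 ramp runs. That means 3 intermediate landings.
Horizontal run for 1230 mm of rise at 1:14 is 1230 × 14 = 17220 mm.
3 intermediate landings contribute 3 × 2000 = 6000 mm.
Top and bottom landings: 2 × 1500 = 3000 mm.
Total = 17220 + 6000 + 3000 = 26220 mm.

26220 mm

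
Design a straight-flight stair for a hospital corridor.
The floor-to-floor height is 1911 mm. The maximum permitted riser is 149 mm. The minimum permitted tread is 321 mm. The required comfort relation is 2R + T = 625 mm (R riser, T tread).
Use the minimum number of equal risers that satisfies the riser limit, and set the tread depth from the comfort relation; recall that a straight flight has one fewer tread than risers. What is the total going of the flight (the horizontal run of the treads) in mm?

⌈1911/149⌉ = 13 risers.
R = 1911 ÷ 13 = 147 mm.
From 2R + T = 625: T = 625 − 294 = 331 mm.
13 risers give 12 treads; going = 12 × 331 = 3972 mm.

3972 mm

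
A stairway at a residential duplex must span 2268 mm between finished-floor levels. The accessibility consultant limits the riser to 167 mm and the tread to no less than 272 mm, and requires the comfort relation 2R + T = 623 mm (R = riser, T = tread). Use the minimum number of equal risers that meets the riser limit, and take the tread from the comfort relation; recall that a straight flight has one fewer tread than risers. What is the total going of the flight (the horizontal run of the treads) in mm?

3887 mm

⌈2268/167⌉ = 14 risers.
Each riser is 2268/14 = 162 mm (≤ 167 mm).
Tread T = 623 − 2 × 162 = 299 mm (≥ 272 mm).
Treads = 14 − 1 = 13; going = 13 × 299 = 3887 mm.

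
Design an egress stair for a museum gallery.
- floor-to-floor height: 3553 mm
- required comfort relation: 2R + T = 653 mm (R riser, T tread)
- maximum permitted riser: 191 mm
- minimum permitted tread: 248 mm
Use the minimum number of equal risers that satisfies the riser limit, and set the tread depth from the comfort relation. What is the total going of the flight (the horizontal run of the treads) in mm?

⌈3553/191⌉ = 19 risers.
Each riser is 3553/19 = 187 mm (≤ 191 mm).
Tread T = 653 − 2 × 187 = 279 mm (≥ 248 mm).
Treads = 19 − 1 = 18; going = 18 × 279 = 5022 mm.

5022 mm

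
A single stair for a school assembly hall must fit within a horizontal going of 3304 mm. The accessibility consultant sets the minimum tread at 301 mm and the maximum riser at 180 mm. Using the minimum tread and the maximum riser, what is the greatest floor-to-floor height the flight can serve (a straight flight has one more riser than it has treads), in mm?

3304 / 301 = 10.98, so 10 treads fit.
Risers = treads + 1 = 11.
Maximum height = 11 × 180 = 1980 mm.

1980 mm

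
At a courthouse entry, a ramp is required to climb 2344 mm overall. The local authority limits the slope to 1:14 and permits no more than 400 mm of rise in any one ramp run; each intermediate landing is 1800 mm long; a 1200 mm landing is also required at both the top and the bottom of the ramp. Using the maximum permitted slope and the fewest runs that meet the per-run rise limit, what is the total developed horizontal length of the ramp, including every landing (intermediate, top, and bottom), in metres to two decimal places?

44.22 m

⌈2344/400⌉ = 6 ramp runs. That means 5 intermediate landings.
Horizontal run for 2344 mm of rise at 1:14 is 2344 × 14 = 32816 mm.
Intermediate landings: 5 × 1800 = 9000 mm.
Top and bottom landings: 2 × 1200 = 2400 mm.
Total = 32816 + 9000 + 2400 = 44216 mm.
= 44.22 m.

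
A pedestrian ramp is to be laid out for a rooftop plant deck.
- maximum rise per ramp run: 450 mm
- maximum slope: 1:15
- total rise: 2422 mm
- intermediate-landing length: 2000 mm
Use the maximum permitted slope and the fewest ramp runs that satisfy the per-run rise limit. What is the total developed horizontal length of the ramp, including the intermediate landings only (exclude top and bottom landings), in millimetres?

2422 / 450 = 5.38, so 6 ramp runs are needed. That means 5 intermediate landings.
Ramp run (horizontal) at 1:15: 2422 × 15 = 36330 mm.
Intermediate landings: 5 × 2000 = 10000 mm.
Developed length = 36330 + 10000 = 46330 mm.

46330 mm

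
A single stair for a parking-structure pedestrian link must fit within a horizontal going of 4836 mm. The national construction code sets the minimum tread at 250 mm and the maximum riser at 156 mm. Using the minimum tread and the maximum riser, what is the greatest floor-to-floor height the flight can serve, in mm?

Treads that fit: ⌊4836 / 250⌋ = 19.
Risers = treads + 1 = 20.
Maximum height = 20 × 156 = 3120 mm.

3120 mm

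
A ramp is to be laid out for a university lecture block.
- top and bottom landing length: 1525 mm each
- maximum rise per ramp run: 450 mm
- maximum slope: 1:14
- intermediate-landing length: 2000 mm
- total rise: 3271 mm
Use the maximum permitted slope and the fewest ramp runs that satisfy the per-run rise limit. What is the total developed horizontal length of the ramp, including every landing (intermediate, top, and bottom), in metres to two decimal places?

62.84 m

3271 / 450 = 7.269 → round up to 8 ramp runs. That means 7 intermediate landings.
Horizontal run for 3271 mm of rise at 1:14 is 3271 × 14 = 45794 mm.
Intermediate landings: 7 × 2000 = 14000 mm.
Top and bottom landings: 2 × 1525 = 3050 mm.
Total = 45794 + 14000 + 3050 = 62844 mm.
= 62.84 m.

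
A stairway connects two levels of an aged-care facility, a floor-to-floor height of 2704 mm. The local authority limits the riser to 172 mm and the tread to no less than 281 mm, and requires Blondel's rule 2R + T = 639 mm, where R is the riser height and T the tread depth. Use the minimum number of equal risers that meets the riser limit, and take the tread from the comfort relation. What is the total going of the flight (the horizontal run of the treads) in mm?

At most 172 each: 2704/172 = 15.72, giving 16 risers.
Each riser is 2704/16 = 169 mm (≤ 172 mm).
T = 639 − 2·169 = 301 mm, which satisfies the 281 mm minimum.
16 risers give 15 treads; going = 15 × 301 = 4515 mm.

4515 mm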